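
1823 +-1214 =609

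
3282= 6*547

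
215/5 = 43 = 43.00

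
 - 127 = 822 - 949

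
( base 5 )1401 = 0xE2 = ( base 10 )226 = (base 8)342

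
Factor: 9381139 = 67^1*163^1*859^1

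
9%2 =1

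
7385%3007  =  1371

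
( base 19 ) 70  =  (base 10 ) 133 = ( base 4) 2011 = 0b10000101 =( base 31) 49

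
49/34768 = 49/34768 = 0.00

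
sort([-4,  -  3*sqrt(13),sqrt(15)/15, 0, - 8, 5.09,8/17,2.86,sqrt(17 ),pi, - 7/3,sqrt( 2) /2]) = [ - 3*sqrt(13 ) , - 8, - 4, - 7/3,0,sqrt(15 ) /15,8/17,sqrt(2) /2,2.86, pi, sqrt(17) , 5.09]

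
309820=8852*35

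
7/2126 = 7/2126 = 0.00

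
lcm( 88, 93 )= 8184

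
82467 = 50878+31589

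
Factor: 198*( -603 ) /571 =  -  2^1* 3^4*11^1*67^1*571^( - 1) =- 119394/571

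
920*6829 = 6282680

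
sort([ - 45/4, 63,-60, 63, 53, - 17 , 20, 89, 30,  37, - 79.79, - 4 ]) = [ - 79.79, - 60, - 17,-45/4, - 4,20,30,  37, 53,63, 63, 89] 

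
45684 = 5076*9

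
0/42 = 0  =  0.00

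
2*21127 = 42254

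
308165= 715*431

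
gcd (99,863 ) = 1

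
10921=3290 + 7631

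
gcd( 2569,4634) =7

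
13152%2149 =258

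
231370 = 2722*85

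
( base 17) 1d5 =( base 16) 203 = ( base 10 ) 515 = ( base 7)1334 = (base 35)EP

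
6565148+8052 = 6573200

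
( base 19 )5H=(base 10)112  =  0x70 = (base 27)44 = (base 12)94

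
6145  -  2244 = 3901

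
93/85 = 93/85 =1.09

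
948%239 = 231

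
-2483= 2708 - 5191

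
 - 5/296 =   -  1  +  291/296 = -  0.02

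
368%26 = 4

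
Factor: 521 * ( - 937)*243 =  - 118627011=- 3^5*521^1*937^1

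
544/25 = 21+19/25= 21.76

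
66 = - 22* ( - 3) 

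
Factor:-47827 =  - 13^2*283^1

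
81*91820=7437420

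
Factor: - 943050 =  - 2^1*3^1*5^2 * 6287^1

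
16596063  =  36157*459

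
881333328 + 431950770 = 1313284098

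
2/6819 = 2/6819=0.00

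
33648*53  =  1783344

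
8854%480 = 214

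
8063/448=8063/448  =  18.00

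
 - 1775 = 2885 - 4660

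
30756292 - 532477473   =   - 501721181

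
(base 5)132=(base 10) 42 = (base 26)1g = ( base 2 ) 101010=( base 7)60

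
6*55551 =333306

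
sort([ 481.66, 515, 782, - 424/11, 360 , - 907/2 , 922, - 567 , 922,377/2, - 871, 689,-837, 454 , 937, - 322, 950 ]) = [ - 871, - 837,-567, -907/2, - 322 , - 424/11 , 377/2,360 , 454, 481.66,515, 689,782,922,922, 937,950]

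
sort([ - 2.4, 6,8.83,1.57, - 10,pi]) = [ - 10, - 2.4,1.57,pi,  6,  8.83]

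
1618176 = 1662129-43953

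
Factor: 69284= 2^2*17321^1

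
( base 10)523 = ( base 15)24D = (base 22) 11h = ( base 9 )641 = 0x20b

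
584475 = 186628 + 397847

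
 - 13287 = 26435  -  39722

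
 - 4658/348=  - 2329/174 = - 13.39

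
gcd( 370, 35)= 5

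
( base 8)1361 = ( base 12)529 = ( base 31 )o9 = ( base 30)P3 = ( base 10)753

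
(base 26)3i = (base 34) 2S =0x60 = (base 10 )96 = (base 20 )4g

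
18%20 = 18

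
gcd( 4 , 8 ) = 4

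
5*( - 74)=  - 370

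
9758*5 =48790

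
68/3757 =4/221 = 0.02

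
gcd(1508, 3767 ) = 1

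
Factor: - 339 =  - 3^1 * 113^1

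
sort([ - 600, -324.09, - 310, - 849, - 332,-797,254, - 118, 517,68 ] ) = [ - 849, - 797, - 600, - 332, - 324.09,-310, - 118, 68, 254, 517] 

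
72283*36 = 2602188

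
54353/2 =54353/2 = 27176.50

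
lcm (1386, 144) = 11088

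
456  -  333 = 123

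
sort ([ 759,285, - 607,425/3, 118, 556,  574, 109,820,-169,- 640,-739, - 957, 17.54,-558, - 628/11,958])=[ - 957, - 739, - 640, - 607, - 558, - 169, - 628/11,  17.54 , 109,118, 425/3,285  ,  556, 574, 759, 820, 958] 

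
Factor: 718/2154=3^( - 1)=1/3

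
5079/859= 5 + 784/859 = 5.91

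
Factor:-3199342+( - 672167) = -3^1 * 1290503^1 = -  3871509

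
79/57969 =79/57969  =  0.00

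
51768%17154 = 306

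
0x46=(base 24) 2M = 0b1000110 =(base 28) 2e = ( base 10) 70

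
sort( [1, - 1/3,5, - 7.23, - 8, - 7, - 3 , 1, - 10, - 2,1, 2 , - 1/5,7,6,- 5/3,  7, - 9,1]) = [-10, - 9,-8,  -  7.23,  -  7, - 3,-2, - 5/3, - 1/3, - 1/5,1,1, 1,1  ,  2,5,6,7,7] 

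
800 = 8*100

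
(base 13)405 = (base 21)1b9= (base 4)22221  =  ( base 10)681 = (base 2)1010101001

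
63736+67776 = 131512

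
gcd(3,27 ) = 3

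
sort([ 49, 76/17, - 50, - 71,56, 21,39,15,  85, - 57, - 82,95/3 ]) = [ - 82, - 71, - 57,  -  50, 76/17,15,21,95/3,39, 49,56 , 85]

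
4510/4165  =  902/833 = 1.08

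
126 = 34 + 92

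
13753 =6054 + 7699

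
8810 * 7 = 61670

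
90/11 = 8 + 2/11=   8.18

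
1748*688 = 1202624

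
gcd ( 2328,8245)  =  97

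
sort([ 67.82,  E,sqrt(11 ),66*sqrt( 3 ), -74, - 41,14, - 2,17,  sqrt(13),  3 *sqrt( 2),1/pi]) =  [ - 74, - 41,-2,1/pi,E,sqrt(11),sqrt( 13 ), 3*sqrt(2),14,17,67.82,66*sqrt(3)] 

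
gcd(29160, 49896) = 648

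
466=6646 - 6180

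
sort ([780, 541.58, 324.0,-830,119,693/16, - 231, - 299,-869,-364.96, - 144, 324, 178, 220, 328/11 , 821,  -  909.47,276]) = [ - 909.47, - 869, - 830, - 364.96,  -  299, - 231,-144, 328/11, 693/16,  119,178, 220, 276, 324.0, 324, 541.58, 780, 821]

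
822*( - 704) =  - 578688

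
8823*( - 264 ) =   -  2329272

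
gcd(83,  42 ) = 1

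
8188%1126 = 306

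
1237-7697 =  - 6460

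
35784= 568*63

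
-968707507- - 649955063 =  - 318752444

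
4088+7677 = 11765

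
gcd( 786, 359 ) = 1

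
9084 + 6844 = 15928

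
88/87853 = 88/87853 = 0.00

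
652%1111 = 652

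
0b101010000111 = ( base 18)85d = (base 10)2695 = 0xA87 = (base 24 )4g7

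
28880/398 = 72+112/199 =72.56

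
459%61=32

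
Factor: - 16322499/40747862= - 2^(-1) * 3^3*17^1*43^1*227^( - 1)*827^1*89753^(- 1)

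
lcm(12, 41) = 492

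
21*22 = 462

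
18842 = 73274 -54432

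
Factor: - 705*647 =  - 3^1*5^1*47^1*647^1 = -  456135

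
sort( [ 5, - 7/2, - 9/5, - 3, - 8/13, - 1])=[ - 7/2, - 3, - 9/5, - 1,-8/13 , 5 ] 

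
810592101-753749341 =56842760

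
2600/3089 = 2600/3089= 0.84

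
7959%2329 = 972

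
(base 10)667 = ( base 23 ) 160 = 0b1010011011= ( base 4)22123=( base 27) OJ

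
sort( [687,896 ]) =[ 687,896] 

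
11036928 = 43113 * 256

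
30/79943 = 30/79943=0.00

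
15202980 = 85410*178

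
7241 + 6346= 13587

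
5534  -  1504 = 4030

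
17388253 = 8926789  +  8461464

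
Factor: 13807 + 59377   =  73184=2^5*2287^1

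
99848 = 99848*1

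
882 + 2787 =3669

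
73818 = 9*8202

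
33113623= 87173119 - 54059496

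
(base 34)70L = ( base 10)8113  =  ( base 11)6106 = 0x1fb1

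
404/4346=202/2173  =  0.09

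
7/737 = 7/737 = 0.01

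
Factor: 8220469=17^1 * 483557^1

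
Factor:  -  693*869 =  - 3^2*7^1*11^2*79^1  =  -602217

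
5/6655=1/1331= 0.00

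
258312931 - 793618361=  - 535305430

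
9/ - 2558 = - 9/2558 =- 0.00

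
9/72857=9/72857  =  0.00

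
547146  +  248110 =795256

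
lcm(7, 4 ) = 28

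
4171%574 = 153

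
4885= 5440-555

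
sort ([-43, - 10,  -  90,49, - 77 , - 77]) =[ - 90,-77,-77, - 43,  -  10,49]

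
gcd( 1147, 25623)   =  1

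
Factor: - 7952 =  -2^4*7^1*71^1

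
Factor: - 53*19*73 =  - 73511=- 19^1* 53^1*73^1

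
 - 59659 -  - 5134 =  - 54525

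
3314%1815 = 1499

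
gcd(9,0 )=9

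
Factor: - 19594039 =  - 19594039^1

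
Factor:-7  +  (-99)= - 106 = -2^1*53^1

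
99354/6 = 16559 = 16559.00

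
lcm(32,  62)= 992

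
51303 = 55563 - 4260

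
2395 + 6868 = 9263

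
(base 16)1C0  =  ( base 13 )286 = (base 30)ES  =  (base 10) 448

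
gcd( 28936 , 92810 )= 2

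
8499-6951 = 1548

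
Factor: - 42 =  - 2^1*3^1*7^1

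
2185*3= 6555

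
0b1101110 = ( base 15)75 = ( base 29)3N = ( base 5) 420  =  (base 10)110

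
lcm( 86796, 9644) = 86796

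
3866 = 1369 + 2497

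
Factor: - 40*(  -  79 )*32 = 101120 = 2^8*5^1*79^1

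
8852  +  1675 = 10527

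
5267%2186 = 895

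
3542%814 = 286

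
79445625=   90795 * 875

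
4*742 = 2968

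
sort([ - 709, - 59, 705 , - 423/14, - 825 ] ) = [ - 825,-709, - 59, - 423/14, 705]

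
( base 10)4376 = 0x1118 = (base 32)48O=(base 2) 1000100011000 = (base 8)10430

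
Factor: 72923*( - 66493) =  - 7^2*23^1 *59^1*72923^1 = - 4848869039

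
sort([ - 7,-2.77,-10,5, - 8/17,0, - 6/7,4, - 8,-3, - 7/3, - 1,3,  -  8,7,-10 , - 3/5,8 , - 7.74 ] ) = [-10, -10, - 8,-8, - 7.74,-7, - 3 ,-2.77, - 7/3,-1, - 6/7, - 3/5, - 8/17,0,3, 4,5, 7, 8]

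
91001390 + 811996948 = 902998338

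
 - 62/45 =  - 62/45 =- 1.38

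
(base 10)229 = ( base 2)11100101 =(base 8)345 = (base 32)75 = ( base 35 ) 6j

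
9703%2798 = 1309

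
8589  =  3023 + 5566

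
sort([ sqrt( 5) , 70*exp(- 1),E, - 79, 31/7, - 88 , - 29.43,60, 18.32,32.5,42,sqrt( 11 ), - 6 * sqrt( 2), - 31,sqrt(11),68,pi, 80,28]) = [  -  88, - 79 ,-31, - 29.43, - 6*sqrt( 2),sqrt( 5)  ,  E, pi, sqrt ( 11 ),sqrt(11 ),31/7,18.32,70*  exp( - 1),28,32.5,42,60, 68, 80]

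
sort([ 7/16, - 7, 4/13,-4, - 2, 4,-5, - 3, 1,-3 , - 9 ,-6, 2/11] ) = [ - 9, - 7, - 6 , - 5, - 4, - 3,-3, - 2, 2/11, 4/13,7/16, 1, 4] 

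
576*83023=47821248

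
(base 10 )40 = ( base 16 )28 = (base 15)2A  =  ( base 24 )1G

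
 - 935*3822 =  - 3573570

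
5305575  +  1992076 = 7297651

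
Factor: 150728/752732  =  2^1 *83^1 * 829^( - 1) = 166/829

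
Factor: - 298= - 2^1*149^1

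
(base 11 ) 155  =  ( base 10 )181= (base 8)265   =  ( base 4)2311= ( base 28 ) 6D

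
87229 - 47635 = 39594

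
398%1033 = 398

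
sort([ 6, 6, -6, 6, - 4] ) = [ - 6, - 4, 6,6,6]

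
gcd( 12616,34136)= 8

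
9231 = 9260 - 29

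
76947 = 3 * 25649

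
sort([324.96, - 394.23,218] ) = [-394.23,218, 324.96 ] 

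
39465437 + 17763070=57228507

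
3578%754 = 562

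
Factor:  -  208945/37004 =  - 2^( -2) *5^1 * 29^(- 1)*131^1 = - 655/116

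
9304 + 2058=11362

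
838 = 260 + 578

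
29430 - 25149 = 4281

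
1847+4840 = 6687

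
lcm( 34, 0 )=0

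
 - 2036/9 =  - 2036/9= - 226.22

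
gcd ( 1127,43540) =7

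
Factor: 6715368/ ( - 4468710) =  - 2^2*3^1*5^( - 1)*11^1*61^1*139^1*148957^( - 1 ) = - 1119228/744785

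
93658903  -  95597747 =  - 1938844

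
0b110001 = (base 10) 49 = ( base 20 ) 29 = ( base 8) 61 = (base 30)1j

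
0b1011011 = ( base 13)70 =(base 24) 3j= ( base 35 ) 2L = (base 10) 91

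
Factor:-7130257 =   -  277^1*25741^1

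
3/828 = 1/276 = 0.00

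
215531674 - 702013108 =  - 486481434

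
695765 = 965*721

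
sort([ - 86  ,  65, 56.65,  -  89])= [ - 89,-86, 56.65,65]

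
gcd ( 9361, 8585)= 1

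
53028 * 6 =318168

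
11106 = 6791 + 4315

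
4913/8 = 4913/8 = 614.12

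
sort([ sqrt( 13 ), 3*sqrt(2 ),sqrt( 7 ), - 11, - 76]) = [ - 76, - 11, sqrt(7 ), sqrt( 13 ), 3*sqrt(2)]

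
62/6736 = 31/3368 = 0.01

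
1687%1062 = 625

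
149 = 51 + 98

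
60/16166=30/8083 = 0.00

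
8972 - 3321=5651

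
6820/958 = 3410/479=   7.12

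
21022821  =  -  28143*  ( - 747)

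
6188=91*68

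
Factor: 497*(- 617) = - 306649 = - 7^1*71^1*617^1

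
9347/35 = 9347/35 = 267.06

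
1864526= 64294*29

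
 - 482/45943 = -482/45943 = -0.01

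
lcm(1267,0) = 0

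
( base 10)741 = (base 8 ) 1345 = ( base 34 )lr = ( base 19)210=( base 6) 3233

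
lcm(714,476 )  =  1428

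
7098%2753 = 1592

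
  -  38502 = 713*( - 54)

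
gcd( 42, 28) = 14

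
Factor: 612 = 2^2 * 3^2*17^1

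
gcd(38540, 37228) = 164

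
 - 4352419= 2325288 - 6677707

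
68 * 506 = 34408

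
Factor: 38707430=2^1 * 5^1*499^1*7757^1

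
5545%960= 745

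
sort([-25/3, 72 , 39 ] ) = [ - 25/3, 39,  72] 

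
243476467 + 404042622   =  647519089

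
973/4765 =973/4765 = 0.20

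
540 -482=58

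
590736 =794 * 744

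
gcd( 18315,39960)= 1665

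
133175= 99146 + 34029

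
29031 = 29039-8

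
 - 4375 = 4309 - 8684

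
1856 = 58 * 32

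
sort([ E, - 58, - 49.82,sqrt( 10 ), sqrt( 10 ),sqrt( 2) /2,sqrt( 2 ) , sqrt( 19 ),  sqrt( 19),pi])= [ - 58, - 49.82,sqrt( 2 )/2,  sqrt (2), E,pi,sqrt( 10), sqrt(10) , sqrt( 19), sqrt( 19) ]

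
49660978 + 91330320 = 140991298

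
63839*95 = 6064705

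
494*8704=4299776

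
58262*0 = 0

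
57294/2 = 28647 = 28647.00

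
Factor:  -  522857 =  - 522857^1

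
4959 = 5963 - 1004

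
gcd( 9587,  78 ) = 1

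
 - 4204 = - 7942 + 3738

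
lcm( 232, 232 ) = 232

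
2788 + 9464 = 12252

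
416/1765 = 416/1765 = 0.24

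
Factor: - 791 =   -  7^1 * 113^1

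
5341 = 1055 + 4286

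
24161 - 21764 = 2397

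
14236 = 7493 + 6743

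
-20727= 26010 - 46737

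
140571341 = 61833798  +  78737543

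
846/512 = 1 + 167/256 = 1.65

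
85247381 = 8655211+76592170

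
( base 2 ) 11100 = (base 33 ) s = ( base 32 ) s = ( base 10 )28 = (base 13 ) 22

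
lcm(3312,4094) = 294768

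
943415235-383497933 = 559917302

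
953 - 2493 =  - 1540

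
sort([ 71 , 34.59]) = [ 34.59,  71 ] 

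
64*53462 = 3421568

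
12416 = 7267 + 5149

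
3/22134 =1/7378 = 0.00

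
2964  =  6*494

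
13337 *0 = 0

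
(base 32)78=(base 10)232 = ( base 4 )3220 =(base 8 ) 350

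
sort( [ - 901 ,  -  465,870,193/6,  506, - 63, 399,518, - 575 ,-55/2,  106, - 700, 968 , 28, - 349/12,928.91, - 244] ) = [-901,-700 , - 575, - 465, -244, - 63, - 349/12, - 55/2,28, 193/6, 106, 399, 506,518,870, 928.91, 968] 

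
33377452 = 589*56668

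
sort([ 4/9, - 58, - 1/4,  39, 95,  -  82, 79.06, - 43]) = [ - 82, -58,-43, - 1/4,  4/9 , 39,  79.06,  95 ] 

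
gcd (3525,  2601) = 3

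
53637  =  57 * 941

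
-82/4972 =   -  1 + 2445/2486 = -0.02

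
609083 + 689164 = 1298247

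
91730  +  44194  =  135924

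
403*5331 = 2148393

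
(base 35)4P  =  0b10100101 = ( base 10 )165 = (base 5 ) 1130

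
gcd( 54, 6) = 6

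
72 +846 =918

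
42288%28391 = 13897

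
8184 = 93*88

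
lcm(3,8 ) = 24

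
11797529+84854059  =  96651588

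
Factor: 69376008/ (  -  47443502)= - 34688004/23721751 = -  2^2*3^1 * 13^1  *113^(  -  1)*229^1*971^1*209927^(-1 )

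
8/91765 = 8/91765 = 0.00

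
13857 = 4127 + 9730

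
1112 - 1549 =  - 437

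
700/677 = 700/677  =  1.03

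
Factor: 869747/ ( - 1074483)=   -  3^( - 2 )*277^(  -  1)*431^( - 1)*869747^1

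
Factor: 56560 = 2^4*5^1*7^1*101^1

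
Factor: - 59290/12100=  - 2^( - 1 )*5^( - 1 )*7^2 = -49/10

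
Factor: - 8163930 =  - 2^1 * 3^1*5^1*272131^1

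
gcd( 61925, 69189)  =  1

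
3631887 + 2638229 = 6270116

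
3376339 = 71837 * 47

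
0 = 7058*0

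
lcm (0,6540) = 0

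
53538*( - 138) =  - 7388244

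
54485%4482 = 701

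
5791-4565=1226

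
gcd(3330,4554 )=18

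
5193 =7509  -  2316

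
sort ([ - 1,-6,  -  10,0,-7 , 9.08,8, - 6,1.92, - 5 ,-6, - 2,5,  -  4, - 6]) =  [ - 10 ,-7, - 6, -6, - 6, - 6, -5, - 4, - 2,- 1,0, 1.92,  5,  8, 9.08]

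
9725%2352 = 317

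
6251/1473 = 4+359/1473 = 4.24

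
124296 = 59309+64987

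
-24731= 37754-62485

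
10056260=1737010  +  8319250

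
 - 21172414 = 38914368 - 60086782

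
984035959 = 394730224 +589305735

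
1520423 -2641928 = -1121505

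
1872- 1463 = 409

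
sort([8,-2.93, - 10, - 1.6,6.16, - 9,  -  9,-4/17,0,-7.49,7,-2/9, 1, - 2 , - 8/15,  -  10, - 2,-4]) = [-10, - 10,  -  9, - 9, - 7.49, - 4,-2.93 , - 2, -2,-1.6,-8/15, - 4/17,-2/9, 0,1,6.16, 7, 8 ] 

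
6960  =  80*87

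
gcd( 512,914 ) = 2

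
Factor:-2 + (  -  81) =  - 83^1 = - 83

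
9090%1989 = 1134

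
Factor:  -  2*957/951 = -2^1*11^1*29^1 * 317^( - 1 ) = -638/317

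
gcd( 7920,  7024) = 16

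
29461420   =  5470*5386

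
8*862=6896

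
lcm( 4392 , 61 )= 4392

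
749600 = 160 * 4685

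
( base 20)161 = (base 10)521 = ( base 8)1011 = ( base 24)LH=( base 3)201022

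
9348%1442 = 696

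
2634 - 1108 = 1526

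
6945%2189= 378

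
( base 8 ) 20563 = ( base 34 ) 7dt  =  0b10000101110011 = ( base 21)j8g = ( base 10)8563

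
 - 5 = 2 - 7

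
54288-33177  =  21111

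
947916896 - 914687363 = 33229533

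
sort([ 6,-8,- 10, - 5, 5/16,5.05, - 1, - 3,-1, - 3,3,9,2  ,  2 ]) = [ - 10, -8, - 5,-3, - 3, - 1, - 1  ,  5/16, 2,2, 3,5.05, 6,9] 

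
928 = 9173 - 8245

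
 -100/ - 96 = 1 + 1/24  =  1.04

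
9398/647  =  14 +340/647 = 14.53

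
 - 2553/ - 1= 2553+0/1 = 2553.00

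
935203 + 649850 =1585053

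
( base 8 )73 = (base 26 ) 27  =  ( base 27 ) 25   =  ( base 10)59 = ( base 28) 23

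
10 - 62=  - 52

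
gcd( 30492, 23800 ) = 28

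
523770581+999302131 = 1523072712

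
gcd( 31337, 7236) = 1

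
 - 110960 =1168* (  -  95)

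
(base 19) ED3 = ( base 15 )1889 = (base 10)5304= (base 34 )4k0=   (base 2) 1010010111000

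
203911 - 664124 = -460213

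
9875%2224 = 979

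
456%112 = 8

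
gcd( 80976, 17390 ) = 2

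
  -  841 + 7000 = 6159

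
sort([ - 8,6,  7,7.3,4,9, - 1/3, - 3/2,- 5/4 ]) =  [ - 8, - 3/2,  -  5/4, -1/3, 4,6,  7,7.3, 9] 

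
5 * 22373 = 111865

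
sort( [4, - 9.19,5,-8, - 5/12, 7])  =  [ - 9.19,  -  8, - 5/12, 4,5,7] 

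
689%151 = 85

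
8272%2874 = 2524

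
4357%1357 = 286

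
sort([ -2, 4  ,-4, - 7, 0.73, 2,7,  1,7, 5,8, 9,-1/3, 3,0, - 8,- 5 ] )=[ - 8,-7, - 5,  -  4, - 2, - 1/3, 0, 0.73,  1,2,  3, 4, 5, 7,7, 8, 9]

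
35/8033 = 35/8033=0.00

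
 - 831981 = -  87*9563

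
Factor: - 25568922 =- 2^1*3^1*1471^1*2897^1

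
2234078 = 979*2282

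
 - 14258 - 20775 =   -  35033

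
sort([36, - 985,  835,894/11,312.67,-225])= [ - 985, - 225, 36 , 894/11,  312.67,835] 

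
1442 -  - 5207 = 6649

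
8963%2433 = 1664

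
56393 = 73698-17305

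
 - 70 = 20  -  90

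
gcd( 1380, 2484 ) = 276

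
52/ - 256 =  - 1+51/64 = - 0.20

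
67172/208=16793/52 = 322.94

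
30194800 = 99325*304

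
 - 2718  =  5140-7858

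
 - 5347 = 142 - 5489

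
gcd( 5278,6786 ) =754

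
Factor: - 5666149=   -  31^1*182779^1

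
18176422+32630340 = 50806762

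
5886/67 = 87 + 57/67 = 87.85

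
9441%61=47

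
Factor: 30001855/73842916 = 2^( - 2)*5^1*7^( - 1) *13^1*17^1*19^1*139^( - 1)*1429^1*18973^(  -  1)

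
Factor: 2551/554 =2^( - 1) *277^(  -  1) * 2551^1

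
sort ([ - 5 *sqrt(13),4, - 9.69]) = [ - 5*sqrt(13 ), - 9.69, 4 ]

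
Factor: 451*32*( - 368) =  - 2^9*11^1*23^1*41^1 = -  5310976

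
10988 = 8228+2760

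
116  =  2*58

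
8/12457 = 8/12457 = 0.00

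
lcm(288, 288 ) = 288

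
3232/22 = 1616/11 = 146.91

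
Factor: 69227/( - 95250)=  - 2^( - 1)*3^( - 1) *5^( - 3) * 37^1  *127^(  -  1)*1871^1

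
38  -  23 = 15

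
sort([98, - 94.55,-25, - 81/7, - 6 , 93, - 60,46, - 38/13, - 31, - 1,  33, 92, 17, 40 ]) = [ - 94.55 , - 60,-31 ,-25, - 81/7, - 6, - 38/13, - 1, 17,33,  40,46, 92,93,98]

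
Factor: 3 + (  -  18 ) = -3^1*5^1  =  - 15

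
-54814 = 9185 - 63999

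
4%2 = 0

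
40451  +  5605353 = 5645804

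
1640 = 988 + 652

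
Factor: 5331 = 3^1 * 1777^1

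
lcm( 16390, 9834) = 49170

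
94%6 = 4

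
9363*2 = 18726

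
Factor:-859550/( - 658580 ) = 85955/65858 = 2^(  -  1)* 5^1*13^( - 1 )*17^(  -  1 )*149^ (  -  1 )*17191^1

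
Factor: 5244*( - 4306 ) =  - 22580664 = - 2^3 * 3^1*19^1*23^1*2153^1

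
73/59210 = 73/59210 = 0.00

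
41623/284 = 146+ 159/284=   146.56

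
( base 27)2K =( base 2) 1001010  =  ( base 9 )82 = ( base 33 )28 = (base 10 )74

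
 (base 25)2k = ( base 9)77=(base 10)70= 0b1000110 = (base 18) 3G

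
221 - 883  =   - 662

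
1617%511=84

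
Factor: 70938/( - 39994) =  - 35469/19997 = -  3^2*7^1*563^1 * 19997^(- 1 )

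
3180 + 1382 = 4562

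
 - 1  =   - 1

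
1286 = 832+454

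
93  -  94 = -1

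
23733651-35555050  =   - 11821399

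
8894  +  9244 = 18138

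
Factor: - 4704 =-2^5*3^1*7^2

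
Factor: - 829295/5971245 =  - 3^(  -  1)*7^(-1)*29^(  -  1 )*37^( - 1 )*53^(- 1)*61^1*2719^1 = -165859/1194249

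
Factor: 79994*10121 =809619274 = 2^1*23^1*29^1 * 37^1*47^1 *349^1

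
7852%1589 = 1496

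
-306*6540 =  - 2001240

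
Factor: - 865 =-5^1*173^1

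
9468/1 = 9468=9468.00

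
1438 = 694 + 744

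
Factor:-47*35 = -5^1 * 7^1*47^1 = - 1645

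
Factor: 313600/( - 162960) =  - 560/291 = - 2^4*3^ (-1)*5^1*7^1*97^(-1) 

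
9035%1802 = 25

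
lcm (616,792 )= 5544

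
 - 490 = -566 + 76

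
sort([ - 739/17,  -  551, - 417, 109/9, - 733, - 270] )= [-733,-551, - 417, - 270, - 739/17, 109/9]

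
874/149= 5+129/149=5.87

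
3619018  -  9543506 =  - 5924488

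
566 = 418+148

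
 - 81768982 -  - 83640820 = 1871838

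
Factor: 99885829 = 17^1*37^1 * 379^1*419^1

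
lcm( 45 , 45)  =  45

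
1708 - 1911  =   - 203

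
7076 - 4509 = 2567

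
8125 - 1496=6629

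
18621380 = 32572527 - 13951147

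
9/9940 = 9/9940 = 0.00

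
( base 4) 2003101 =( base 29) 9SK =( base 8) 20321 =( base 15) 2751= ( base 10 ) 8401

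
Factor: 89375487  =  3^1 * 19^1*769^1*2039^1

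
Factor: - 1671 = - 3^1*557^1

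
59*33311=1965349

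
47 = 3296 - 3249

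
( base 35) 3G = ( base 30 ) 41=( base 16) 79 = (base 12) a1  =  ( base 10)121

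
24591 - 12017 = 12574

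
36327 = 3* 12109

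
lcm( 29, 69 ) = 2001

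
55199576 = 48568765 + 6630811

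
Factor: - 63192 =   -  2^3 * 3^1*2633^1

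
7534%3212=1110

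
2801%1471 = 1330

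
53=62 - 9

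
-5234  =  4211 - 9445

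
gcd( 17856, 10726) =62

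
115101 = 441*261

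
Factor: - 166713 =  - 3^1*61^1 * 911^1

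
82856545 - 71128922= 11727623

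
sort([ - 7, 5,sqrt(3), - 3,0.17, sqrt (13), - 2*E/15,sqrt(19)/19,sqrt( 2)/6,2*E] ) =[ - 7, - 3,  -  2*E/15, 0.17,sqrt(19)/19, sqrt(2 ) /6,sqrt ( 3), sqrt(13 ) , 5, 2*E] 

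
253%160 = 93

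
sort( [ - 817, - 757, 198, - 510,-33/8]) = [ - 817, - 757,-510, -33/8, 198]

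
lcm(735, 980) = 2940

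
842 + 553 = 1395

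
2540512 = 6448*394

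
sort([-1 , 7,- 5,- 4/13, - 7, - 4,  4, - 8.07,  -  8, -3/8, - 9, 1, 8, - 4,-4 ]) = [ - 9, - 8.07, - 8, - 7 ,- 5, - 4, - 4, - 4,-1, - 3/8, - 4/13, 1,4 , 7, 8 ] 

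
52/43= 1 + 9/43 = 1.21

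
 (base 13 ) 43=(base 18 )31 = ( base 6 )131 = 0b110111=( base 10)55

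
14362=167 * 86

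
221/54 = 4 + 5/54 = 4.09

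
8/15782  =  4/7891 = 0.00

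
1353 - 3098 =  - 1745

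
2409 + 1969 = 4378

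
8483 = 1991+6492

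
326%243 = 83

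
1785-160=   1625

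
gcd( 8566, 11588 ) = 2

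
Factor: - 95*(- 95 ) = 9025= 5^2*19^2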